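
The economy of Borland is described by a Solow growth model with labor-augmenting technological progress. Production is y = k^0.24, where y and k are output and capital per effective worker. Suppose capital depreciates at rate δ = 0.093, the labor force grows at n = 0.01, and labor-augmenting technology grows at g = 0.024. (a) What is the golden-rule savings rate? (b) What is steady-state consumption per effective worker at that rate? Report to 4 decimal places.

n + g + δ = 0.01 + 0.024 + 0.093 = 0.127.
For Cobb-Douglas, s_gold equals capital's share: s_gold = 0.24.
Maximizing c = f(k) − (n+g+δ)·k gives f'(k) = n+g+δ, i.e. 0.24·k^(0.24−1) = 0.127, so k_gold = (0.24/0.127)^(1/0.76) ≈ 2.3104.
y_gold = 2.3104^0.24 ≈ 1.2226; c_gold = (1−0.24)·y_gold ≈ 0.9292.

(a) s_gold = 0.2400; (b) c_gold ≈ 0.9292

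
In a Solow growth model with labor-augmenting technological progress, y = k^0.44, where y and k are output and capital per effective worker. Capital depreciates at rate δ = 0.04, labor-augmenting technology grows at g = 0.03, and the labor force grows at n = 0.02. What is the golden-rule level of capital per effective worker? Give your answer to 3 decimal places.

Capital per effective worker breaks even when investment replaces (n + g + δ)·k; here n + g + δ = 0.09.
At the golden rule the marginal product of capital equals n+g+δ: 0.44·k^(0.44−1) = 0.09. Solving, k_gold = (0.44/0.09)^(1/0.56) ≈ 17.0111.

k_gold ≈ 17.011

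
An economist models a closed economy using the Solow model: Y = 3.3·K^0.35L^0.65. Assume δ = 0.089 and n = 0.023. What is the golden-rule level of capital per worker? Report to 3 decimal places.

k_gold ≈ 36.226

n + δ = 0.023 + 0.089 = 0.112.
Golden rule sets MPK = n+δ: 0.35·3.3·k^(0.35−1) = 0.112, so k_gold = (0.35·3.3/0.112)^(1/0.65) ≈ 36.2261.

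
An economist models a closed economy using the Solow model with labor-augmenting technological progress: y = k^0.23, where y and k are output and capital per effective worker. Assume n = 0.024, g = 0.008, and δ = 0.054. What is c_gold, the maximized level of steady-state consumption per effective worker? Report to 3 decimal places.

Break-even investment rate: n + g + δ = 0.024 + 0.008 + 0.054 = 0.086.
At the golden rule the marginal product of capital equals n+g+δ: 0.23·k^(0.23−1) = 0.086. Solving, k_gold = (0.23/0.086)^(1/0.77) ≈ 3.5879.
y_gold = 3.5879^0.23 ≈ 1.3416.
c_gold = y_gold − (n+g+δ)·k_gold = 1.3416 − 0.086·3.5879 ≈ 1.0330.

c_gold ≈ 1.033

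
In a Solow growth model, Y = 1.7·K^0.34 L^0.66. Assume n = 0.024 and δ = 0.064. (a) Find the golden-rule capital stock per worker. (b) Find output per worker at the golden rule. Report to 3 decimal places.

(a) k_gold ≈ 17.320; (b) y_gold ≈ 4.483

Break-even investment rate: n + δ = 0.024 + 0.064 = 0.088.
Maximizing c = f(k) − (n+δ)·k gives f'(k) = n+δ, i.e. 0.34·1.7·k^(0.34−1) = 0.088, so k_gold = (0.34·1.7/0.088)^(1/0.66) ≈ 17.3202.
y_gold = 1.7·17.3202^0.34 ≈ 4.4829.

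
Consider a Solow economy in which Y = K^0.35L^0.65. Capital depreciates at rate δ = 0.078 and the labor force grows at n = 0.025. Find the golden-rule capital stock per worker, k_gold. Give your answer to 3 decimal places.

k_gold ≈ 6.566

Capital per worker breaks even when investment replaces (n + δ)·k; here n + δ = 0.103.
Setting f'(k) = n+δ gives 0.35·k^(0.35−1) = 0.103, hence k_gold = (0.35/0.103)^(1/0.65) ≈ 6.5657.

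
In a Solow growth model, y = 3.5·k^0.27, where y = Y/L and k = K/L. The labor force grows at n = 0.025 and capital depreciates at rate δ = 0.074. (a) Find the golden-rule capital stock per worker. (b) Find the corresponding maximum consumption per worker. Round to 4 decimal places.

n + δ = 0.025 + 0.074 = 0.099.
Golden rule sets MPK = n+δ: 0.27·3.5·k^(0.27−1) = 0.099, so k_gold = (0.27·3.5/0.099)^(1/0.73) ≈ 21.9881.
y_gold = 3.5·21.9881^0.27 ≈ 8.0623; c_gold = y_gold − 0.099·k_gold ≈ 5.8855.

(a) k_gold ≈ 21.9881; (b) c_gold ≈ 5.8855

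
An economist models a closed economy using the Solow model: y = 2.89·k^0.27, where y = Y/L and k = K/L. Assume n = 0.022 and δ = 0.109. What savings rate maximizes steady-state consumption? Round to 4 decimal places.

s_gold = 0.2700

Break-even investment rate: n + δ = 0.022 + 0.109 = 0.131.
At the golden rule MPK = n+δ, and in any Cobb-Douglas steady state s = (n+δ)·k/y = MPK·k/y = capital's share 0.27.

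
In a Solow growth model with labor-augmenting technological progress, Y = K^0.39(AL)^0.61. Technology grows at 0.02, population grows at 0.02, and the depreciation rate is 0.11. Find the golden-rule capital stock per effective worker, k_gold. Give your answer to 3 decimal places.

The effective depreciation rate is n + g + δ = 0.02 + 0.02 + 0.11 = 0.15.
Setting f'(k) = n+g+δ gives 0.39·k^(0.39−1) = 0.15, hence k_gold = (0.39/0.15)^(1/0.61) ≈ 4.7894.

k_gold ≈ 4.789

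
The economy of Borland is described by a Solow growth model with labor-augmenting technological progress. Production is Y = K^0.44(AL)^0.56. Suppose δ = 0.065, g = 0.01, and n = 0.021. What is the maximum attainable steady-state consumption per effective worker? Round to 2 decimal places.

n + g + δ = 0.021 + 0.01 + 0.065 = 0.096.
Setting f'(k) = n+g+δ gives 0.44·k^(0.44−1) = 0.096, hence k_gold = (0.44/0.096)^(1/0.56) ≈ 15.1594.
y_gold = 15.1594^0.44 ≈ 3.3075.
c_gold = y_gold − (n+g+δ)·k_gold = 3.3075 − 0.096·15.1594 ≈ 1.8522.

c_gold ≈ 1.85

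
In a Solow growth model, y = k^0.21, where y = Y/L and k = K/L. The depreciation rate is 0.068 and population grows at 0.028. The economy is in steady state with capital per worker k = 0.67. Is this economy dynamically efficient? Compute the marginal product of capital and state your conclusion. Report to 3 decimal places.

Capital per worker breaks even when investment replaces (n + δ)·k; here n + δ = 0.096.
MPK = 0.21·k^(0.21−1) = 0.21·0.67^(-0.79) ≈ 0.2882.
MPK > 0.096, so the economy is dynamically efficient (under-saving).

dynamically efficient; MPK ≈ 0.288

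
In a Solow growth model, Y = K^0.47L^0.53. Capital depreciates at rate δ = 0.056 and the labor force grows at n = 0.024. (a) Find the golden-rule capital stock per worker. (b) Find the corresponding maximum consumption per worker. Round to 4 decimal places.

The effective depreciation rate is n + δ = 0.024 + 0.056 = 0.08.
Maximizing c = f(k) − (n+δ)·k gives f'(k) = n+δ, i.e. 0.47·k^(0.47−1) = 0.08, so k_gold = (0.47/0.08)^(1/0.53) ≈ 28.2461.
y_gold = 28.2461^0.47 ≈ 4.8078; c_gold = y_gold − 0.08·k_gold ≈ 2.5482.

(a) k_gold ≈ 28.2461; (b) c_gold ≈ 2.5482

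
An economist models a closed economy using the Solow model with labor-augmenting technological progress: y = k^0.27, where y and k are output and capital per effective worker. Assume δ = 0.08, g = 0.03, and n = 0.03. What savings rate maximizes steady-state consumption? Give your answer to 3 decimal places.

Capital per effective worker breaks even when investment replaces (n + g + δ)·k; here n + g + δ = 0.14.
At the golden rule MPK = n+g+δ, and in any Cobb-Douglas steady state s = (n+g+δ)·k/y = MPK·k/y = capital's share 0.27.

s_gold = 0.270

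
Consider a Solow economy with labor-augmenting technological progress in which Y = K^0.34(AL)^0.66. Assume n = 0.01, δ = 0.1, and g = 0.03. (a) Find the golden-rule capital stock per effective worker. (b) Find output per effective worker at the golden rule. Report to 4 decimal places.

n + g + δ = 0.01 + 0.03 + 0.1 = 0.14.
Golden rule sets MPK = n+g+δ: 0.34·k^(0.34−1) = 0.14, so k_gold = (0.34/0.14)^(1/0.66) ≈ 3.8359.
y_gold = 3.8359^0.34 ≈ 1.5795.

(a) k_gold ≈ 3.8359; (b) y_gold ≈ 1.5795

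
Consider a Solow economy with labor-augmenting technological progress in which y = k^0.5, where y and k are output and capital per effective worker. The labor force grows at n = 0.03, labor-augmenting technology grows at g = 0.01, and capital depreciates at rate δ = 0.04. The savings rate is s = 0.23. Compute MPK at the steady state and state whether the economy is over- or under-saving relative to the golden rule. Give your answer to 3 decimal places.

The effective depreciation rate is n + g + δ = 0.03 + 0.01 + 0.04 = 0.08.
Steady-state k*: s·k^0.5 = 0.08·k gives k* = (0.23/0.08)^(1/0.5) ≈ 8.2656.
MPK = 0.5·8.2656^(-0.5) ≈ 0.1739.
MPK > n+g+δ = 0.08, so the economy is dynamically efficient (under-saving).

under-saving; MPK ≈ 0.174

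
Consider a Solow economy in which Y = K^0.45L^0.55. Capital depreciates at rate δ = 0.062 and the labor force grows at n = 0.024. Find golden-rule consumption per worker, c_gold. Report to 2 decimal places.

The effective depreciation rate is n + δ = 0.024 + 0.062 = 0.086.
Setting f'(k) = n+δ gives 0.45·k^(0.45−1) = 0.086, hence k_gold = (0.45/0.086)^(1/0.55) ≈ 20.2653.
y_gold = 20.2653^0.45 ≈ 3.8729.
c_gold = y_gold − (n+δ)·k_gold = 3.8729 − 0.086·20.2653 ≈ 2.1301.

c_gold ≈ 2.13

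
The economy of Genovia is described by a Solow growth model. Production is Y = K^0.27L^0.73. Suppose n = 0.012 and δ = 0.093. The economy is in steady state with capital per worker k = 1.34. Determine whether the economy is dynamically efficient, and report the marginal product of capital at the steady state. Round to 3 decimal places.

dynamically efficient; MPK ≈ 0.218

n + δ = 0.012 + 0.093 = 0.105.
MPK = 0.27·k^(0.27−1) = 0.27·1.34^(-0.73) ≈ 0.2181.
MPK > 0.105, so the economy is dynamically efficient (under-saving).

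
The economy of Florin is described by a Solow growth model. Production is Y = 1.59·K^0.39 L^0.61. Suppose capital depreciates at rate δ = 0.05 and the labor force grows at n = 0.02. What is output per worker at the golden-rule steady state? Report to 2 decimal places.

Break-even investment rate: n + δ = 0.02 + 0.05 = 0.07.
Setting f'(k) = n+δ gives 0.39·1.59·k^(0.39−1) = 0.07, hence k_gold = (0.39·1.59/0.07)^(1/0.61) ≈ 35.7318.
Output: y_gold = 1.59·k_gold^0.39 = 1.59·35.7318^0.39 ≈ 6.4134.

y_gold ≈ 6.41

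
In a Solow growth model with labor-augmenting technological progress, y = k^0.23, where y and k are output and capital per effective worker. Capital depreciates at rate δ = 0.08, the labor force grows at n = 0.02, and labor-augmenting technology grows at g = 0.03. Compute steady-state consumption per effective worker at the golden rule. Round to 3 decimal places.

Capital per effective worker breaks even when investment replaces (n + g + δ)·k; here n + g + δ = 0.13.
At the golden rule the marginal product of capital equals n+g+δ: 0.23·k^(0.23−1) = 0.13. Solving, k_gold = (0.23/0.13)^(1/0.77) ≈ 2.0980.
y_gold = 2.0980^0.23 ≈ 1.1858.
c_gold = y_gold − (n+g+δ)·k_gold = 1.1858 − 0.13·2.0980 ≈ 0.9131.

c_gold ≈ 0.913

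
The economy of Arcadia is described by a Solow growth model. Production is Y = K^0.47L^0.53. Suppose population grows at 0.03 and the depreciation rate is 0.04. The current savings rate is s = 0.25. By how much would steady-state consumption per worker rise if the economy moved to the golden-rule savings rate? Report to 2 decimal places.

n + δ = 0.03 + 0.04 = 0.07.
Current steady state (s = 0.25): k* = (0.25/0.07)^(1/0.53) ≈ 11.0433, y* = 11.0433^0.47 ≈ 3.0921, c* = (1−0.25)·3.0921 ≈ 2.3191.
Maximizing c = f(k) − (n+δ)·k gives f'(k) = n+δ, i.e. 0.47·k^(0.47−1) = 0.07, so k_gold = (0.47/0.07)^(1/0.53) ≈ 36.3393.
y_gold = 36.3393^0.47 ≈ 5.4122, c_gold = y_gold − 0.07·k_gold ≈ 2.8685.
Gain: Δc = 2.8685 − 2.3191 ≈ 0.5494.

Δc ≈ 0.55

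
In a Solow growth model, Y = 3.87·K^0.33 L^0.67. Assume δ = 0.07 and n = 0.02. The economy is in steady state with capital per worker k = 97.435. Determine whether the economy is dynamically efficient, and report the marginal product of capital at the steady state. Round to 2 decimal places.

Break-even investment rate: n + δ = 0.02 + 0.07 = 0.09.
MPK = 0.33·3.87·k^(0.33−1) = 0.33·3.87·97.435^(-0.67) ≈ 0.0594.
MPK < 0.09, so the economy is dynamically inefficient (over-saving).

dynamically inefficient; MPK ≈ 0.06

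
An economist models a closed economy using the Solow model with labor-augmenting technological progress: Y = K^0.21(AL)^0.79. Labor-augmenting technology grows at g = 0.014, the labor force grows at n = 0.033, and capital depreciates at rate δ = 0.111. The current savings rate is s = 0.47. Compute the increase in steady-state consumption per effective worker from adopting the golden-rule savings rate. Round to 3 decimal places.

Capital per effective worker breaks even when investment replaces (n + g + δ)·k; here n + g + δ = 0.158.
Current steady state (s = 0.47): k* = (0.47/0.158)^(1/0.79) ≈ 3.9746, y* = 3.9746^0.21 ≈ 1.3361, c* = (1−0.47)·1.3361 ≈ 0.7082.
At the golden rule the marginal product of capital equals n+g+δ: 0.21·k^(0.21−1) = 0.158. Solving, k_gold = (0.21/0.158)^(1/0.79) ≈ 1.4335.
y_gold = 1.4335^0.21 ≈ 1.0786, c_gold = y_gold − 0.158·k_gold ≈ 0.8521.
Gain: Δc = 0.8521 − 0.7082 ≈ 0.1439.

Δc ≈ 0.144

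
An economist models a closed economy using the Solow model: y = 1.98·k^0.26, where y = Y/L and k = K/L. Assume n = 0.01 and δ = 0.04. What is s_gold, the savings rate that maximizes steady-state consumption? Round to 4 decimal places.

s_gold = 0.2600

The effective depreciation rate is n + δ = 0.01 + 0.04 = 0.05.
At the golden rule MPK = n+δ, and in any Cobb-Douglas steady state s = (n+δ)·k/y = MPK·k/y = capital's share 0.26.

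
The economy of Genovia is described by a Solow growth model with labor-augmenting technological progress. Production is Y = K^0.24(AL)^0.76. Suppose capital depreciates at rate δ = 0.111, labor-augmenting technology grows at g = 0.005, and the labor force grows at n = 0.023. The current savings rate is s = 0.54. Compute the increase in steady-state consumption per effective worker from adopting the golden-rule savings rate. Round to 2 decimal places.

Capital per effective worker breaks even when investment replaces (n + g + δ)·k; here n + g + δ = 0.139.
Current steady state (s = 0.54): k* = (0.54/0.139)^(1/0.76) ≈ 5.9635, y* = 5.9635^0.24 ≈ 1.5350, c* = (1−0.54)·1.5350 ≈ 0.7061.
Maximizing c = f(k) − (n+g+δ)·k gives f'(k) = n+g+δ, i.e. 0.24·k^(0.24−1) = 0.139, so k_gold = (0.24/0.139)^(1/0.76) ≈ 2.0516.
y_gold = 2.0516^0.24 ≈ 1.1882, c_gold = y_gold − 0.139·k_gold ≈ 0.9031.
Gain: Δc = 0.9031 − 0.7061 ≈ 0.1969.

Δc ≈ 0.20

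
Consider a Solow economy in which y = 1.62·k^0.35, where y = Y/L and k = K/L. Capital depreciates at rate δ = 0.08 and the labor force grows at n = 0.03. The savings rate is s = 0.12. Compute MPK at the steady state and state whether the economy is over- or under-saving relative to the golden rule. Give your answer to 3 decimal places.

n + δ = 0.03 + 0.08 = 0.11.
Steady-state k*: s·A·k^0.35 = 0.11·k gives k* = (0.12·1.62/0.11)^(1/0.65) ≈ 2.4014.
MPK = 0.35·1.62·2.4014^(-0.65) ≈ 0.3208.
MPK > n+δ = 0.11, so the economy is dynamically efficient (under-saving).

under-saving; MPK ≈ 0.321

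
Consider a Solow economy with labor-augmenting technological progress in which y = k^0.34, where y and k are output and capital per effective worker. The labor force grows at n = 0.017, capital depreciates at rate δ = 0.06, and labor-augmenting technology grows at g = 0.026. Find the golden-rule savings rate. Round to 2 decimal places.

n + g + δ = 0.017 + 0.026 + 0.06 = 0.103.
At the golden rule MPK = n+g+δ, and in any Cobb-Douglas steady state s = (n+g+δ)·k/y = MPK·k/y = capital's share 0.34.

s_gold = 0.34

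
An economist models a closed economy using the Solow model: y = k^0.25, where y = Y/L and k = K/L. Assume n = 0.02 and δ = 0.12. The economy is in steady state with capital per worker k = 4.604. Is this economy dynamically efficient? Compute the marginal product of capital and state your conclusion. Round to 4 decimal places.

dynamically inefficient; MPK ≈ 0.0795

Capital per worker breaks even when investment replaces (n + δ)·k; here n + δ = 0.14.
MPK = 0.25·k^(0.25−1) = 0.25·4.604^(-0.75) ≈ 0.0795.
MPK < 0.14, so the economy is dynamically inefficient (over-saving).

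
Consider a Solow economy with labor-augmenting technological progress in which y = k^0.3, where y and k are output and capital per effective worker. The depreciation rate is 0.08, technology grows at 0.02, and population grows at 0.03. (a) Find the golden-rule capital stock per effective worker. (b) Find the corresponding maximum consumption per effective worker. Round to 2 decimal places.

(a) k_gold ≈ 3.30; (b) c_gold ≈ 1.00

n + g + δ = 0.03 + 0.02 + 0.08 = 0.13.
Golden rule sets MPK = n+g+δ: 0.3·k^(0.3−1) = 0.13, so k_gold = (0.3/0.13)^(1/0.7) ≈ 3.3024.
y_gold = 3.3024^0.3 ≈ 1.4310; c_gold = y_gold − 0.13·k_gold ≈ 1.0017.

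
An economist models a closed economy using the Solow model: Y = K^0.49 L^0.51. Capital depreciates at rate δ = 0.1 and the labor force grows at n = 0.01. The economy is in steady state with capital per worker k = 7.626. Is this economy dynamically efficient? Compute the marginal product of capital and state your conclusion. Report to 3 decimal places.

dynamically efficient; MPK ≈ 0.174

n + δ = 0.01 + 0.1 = 0.11.
MPK = 0.49·k^(0.49−1) = 0.49·7.626^(-0.51) ≈ 0.1739.
MPK > 0.11, so the economy is dynamically efficient (under-saving).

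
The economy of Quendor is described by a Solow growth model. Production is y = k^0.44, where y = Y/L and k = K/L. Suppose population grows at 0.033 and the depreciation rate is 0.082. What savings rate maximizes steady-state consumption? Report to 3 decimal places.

s_gold = 0.440

The effective depreciation rate is n + δ = 0.033 + 0.082 = 0.115.
At the golden rule MPK = n+δ, and in any Cobb-Douglas steady state s = (n+δ)·k/y = MPK·k/y = capital's share 0.44.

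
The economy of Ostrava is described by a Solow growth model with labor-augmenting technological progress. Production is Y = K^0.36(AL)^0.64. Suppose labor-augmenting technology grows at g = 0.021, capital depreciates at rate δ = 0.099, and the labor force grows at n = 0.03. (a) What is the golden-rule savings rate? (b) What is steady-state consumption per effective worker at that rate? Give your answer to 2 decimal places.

n + g + δ = 0.03 + 0.021 + 0.099 = 0.15.
For Cobb-Douglas, s_gold equals capital's share: s_gold = 0.36.
Setting f'(k) = n+g+δ gives 0.36·k^(0.36−1) = 0.15, hence k_gold = (0.36/0.15)^(1/0.64) ≈ 3.9272.
y_gold = 3.9272^0.36 ≈ 1.6363; c_gold = (1−0.36)·y_gold ≈ 1.0472.

(a) s_gold = 0.36; (b) c_gold ≈ 1.05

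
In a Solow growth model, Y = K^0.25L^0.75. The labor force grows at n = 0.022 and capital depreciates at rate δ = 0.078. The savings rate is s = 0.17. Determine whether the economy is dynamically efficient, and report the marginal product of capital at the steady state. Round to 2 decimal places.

dynamically efficient; MPK ≈ 0.15

Break-even investment rate: n + δ = 0.022 + 0.078 = 0.1.
Steady-state k*: s·k^0.25 = 0.1·k gives k* = (0.17/0.1)^(1/0.75) ≈ 2.0289.
MPK = 0.25·2.0289^(-0.75) ≈ 0.1471.
MPK > n+δ = 0.1, so the economy is dynamically efficient (under-saving).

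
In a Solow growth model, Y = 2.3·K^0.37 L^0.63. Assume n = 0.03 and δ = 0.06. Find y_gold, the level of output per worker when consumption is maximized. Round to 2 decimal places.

Capital per worker breaks even when investment replaces (n + δ)·k; here n + δ = 0.09.
At the golden rule the marginal product of capital equals n+δ: 0.37·2.3·k^(0.37−1) = 0.09. Solving, k_gold = (0.37·2.3/0.09)^(1/0.63) ≈ 35.3761.
Output: y_gold = 2.3·k_gold^0.37 = 2.3·35.3761^0.37 ≈ 8.6050.

y_gold ≈ 8.60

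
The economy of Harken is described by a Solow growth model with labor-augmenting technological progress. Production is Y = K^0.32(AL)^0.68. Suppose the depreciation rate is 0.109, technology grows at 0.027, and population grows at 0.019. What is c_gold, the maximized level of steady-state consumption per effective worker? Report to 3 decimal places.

c_gold ≈ 0.956

The effective depreciation rate is n + g + δ = 0.019 + 0.027 + 0.109 = 0.155.
Maximizing c = f(k) − (n+g+δ)·k gives f'(k) = n+g+δ, i.e. 0.32·k^(0.32−1) = 0.155, so k_gold = (0.32/0.155)^(1/0.68) ≈ 2.9038.
y_gold = 2.9038^0.32 ≈ 1.4065.
c_gold = y_gold − (n+g+δ)·k_gold = 1.4065 − 0.155·2.9038 ≈ 0.9564.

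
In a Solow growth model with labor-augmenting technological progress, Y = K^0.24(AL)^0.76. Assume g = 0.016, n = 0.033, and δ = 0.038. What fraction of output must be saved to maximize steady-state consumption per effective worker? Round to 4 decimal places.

Break-even investment rate: n + g + δ = 0.033 + 0.016 + 0.038 = 0.087.
At the golden rule MPK = n+g+δ, and in any Cobb-Douglas steady state s = (n+g+δ)·k/y = MPK·k/y = capital's share 0.24.

s_gold = 0.2400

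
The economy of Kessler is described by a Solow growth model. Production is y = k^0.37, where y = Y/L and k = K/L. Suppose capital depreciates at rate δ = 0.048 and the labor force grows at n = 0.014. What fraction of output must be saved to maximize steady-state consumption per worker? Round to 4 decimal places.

s_gold = 0.3700

Capital per worker breaks even when investment replaces (n + δ)·k; here n + δ = 0.062.
At the golden rule MPK = n+δ, and in any Cobb-Douglas steady state s = (n+δ)·k/y = MPK·k/y = capital's share 0.37.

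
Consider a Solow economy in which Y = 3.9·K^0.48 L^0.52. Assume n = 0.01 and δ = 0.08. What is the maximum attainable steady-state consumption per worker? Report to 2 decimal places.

n + δ = 0.01 + 0.08 = 0.09.
At the golden rule the marginal product of capital equals n+δ: 0.48·3.9·k^(0.48−1) = 0.09. Solving, k_gold = (0.48·3.9/0.09)^(1/0.52) ≈ 342.5604.
y_gold = 3.9·342.5604^0.48 ≈ 64.2301.
c_gold = y_gold − (n+δ)·k_gold = 64.2301 − 0.09·342.5604 ≈ 33.3996.

c_gold ≈ 33.40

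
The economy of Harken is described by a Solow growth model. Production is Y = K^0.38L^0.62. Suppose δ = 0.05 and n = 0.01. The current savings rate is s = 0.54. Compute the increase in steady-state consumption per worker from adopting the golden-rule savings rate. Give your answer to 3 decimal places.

Δc ≈ 0.153

Capital per worker breaks even when investment replaces (n + δ)·k; here n + δ = 0.06.
Current steady state (s = 0.54): k* = (0.54/0.06)^(1/0.62) ≈ 34.6020, y* = 34.6020^0.38 ≈ 3.8447, c* = (1−0.54)·3.8447 ≈ 1.7685.
Setting f'(k) = n+δ gives 0.38·k^(0.38−1) = 0.06, hence k_gold = (0.38/0.06)^(1/0.62) ≈ 19.6316.
y_gold = 19.6316^0.38 ≈ 3.0997, c_gold = y_gold − 0.06·k_gold ≈ 1.9218.
Gain: Δc = 1.9218 − 1.7685 ≈ 0.1533.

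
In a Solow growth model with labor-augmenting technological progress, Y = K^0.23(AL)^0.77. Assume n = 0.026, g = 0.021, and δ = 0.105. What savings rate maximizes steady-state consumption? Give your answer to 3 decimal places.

s_gold = 0.230

Break-even investment rate: n + g + δ = 0.026 + 0.021 + 0.105 = 0.152.
At the golden rule MPK = n+g+δ, and in any Cobb-Douglas steady state s = (n+g+δ)·k/y = MPK·k/y = capital's share 0.23.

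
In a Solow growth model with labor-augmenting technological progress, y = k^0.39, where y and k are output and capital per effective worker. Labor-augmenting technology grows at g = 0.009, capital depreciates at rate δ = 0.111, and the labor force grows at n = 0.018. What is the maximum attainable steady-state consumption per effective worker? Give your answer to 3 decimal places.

Capital per effective worker breaks even when investment replaces (n + g + δ)·k; here n + g + δ = 0.138.
Setting f'(k) = n+g+δ gives 0.39·k^(0.39−1) = 0.138, hence k_gold = (0.39/0.138)^(1/0.61) ≈ 5.4910.
y_gold = 5.4910^0.39 ≈ 1.9430.
c_gold = y_gold − (n+g+δ)·k_gold = 1.9430 − 0.138·5.4910 ≈ 1.1852.

c_gold ≈ 1.185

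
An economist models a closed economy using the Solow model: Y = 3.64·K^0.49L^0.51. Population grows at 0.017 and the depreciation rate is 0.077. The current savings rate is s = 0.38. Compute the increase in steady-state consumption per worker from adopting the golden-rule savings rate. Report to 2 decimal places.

Δc ≈ 1.50

n + δ = 0.017 + 0.077 = 0.094.
Current steady state (s = 0.38): k* = (0.38·3.64/0.094)^(1/0.51) ≈ 194.8587, y* = 3.64·194.8587^0.49 ≈ 48.2019, c* = (1−0.38)·48.2019 ≈ 29.8852.
Setting f'(k) = n+δ gives 0.49·3.64·k^(0.49−1) = 0.094, hence k_gold = (0.49·3.64/0.094)^(1/0.51) ≈ 320.7856.
y_gold = 3.64·320.7856^0.49 ≈ 61.5385, c_gold = y_gold − 0.094·k_gold ≈ 31.3846.
Gain: Δc = 31.3846 − 29.8852 ≈ 1.4994.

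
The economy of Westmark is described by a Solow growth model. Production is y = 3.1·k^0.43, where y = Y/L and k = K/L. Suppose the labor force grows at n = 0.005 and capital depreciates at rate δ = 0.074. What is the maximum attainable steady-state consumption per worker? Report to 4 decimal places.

c_gold ≈ 14.8943

Capital per worker breaks even when investment replaces (n + δ)·k; here n + δ = 0.079.
Setting f'(k) = n+δ gives 0.43·3.1·k^(0.43−1) = 0.079, hence k_gold = (0.43·3.1/0.079)^(1/0.57) ≈ 142.2289.
y_gold = 3.1·142.2289^0.43 ≈ 26.1304.
c_gold = y_gold − (n+δ)·k_gold = 26.1304 − 0.079·142.2289 ≈ 14.8943.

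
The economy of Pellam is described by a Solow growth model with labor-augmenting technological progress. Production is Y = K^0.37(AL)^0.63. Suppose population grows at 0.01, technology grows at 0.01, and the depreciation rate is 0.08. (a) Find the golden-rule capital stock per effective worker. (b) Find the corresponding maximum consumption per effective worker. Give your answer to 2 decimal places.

(a) k_gold ≈ 7.98; (b) c_gold ≈ 1.36

Capital per effective worker breaks even when investment replaces (n + g + δ)·k; here n + g + δ = 0.1.
Setting f'(k) = n+g+δ gives 0.37·k^(0.37−1) = 0.1, hence k_gold = (0.37/0.1)^(1/0.63) ≈ 7.9782.
y_gold = 7.9782^0.37 ≈ 2.1563; c_gold = y_gold − 0.1·k_gold ≈ 1.3585.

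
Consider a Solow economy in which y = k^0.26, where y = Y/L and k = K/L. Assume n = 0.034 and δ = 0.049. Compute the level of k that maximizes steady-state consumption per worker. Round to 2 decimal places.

n + δ = 0.034 + 0.049 = 0.083.
Maximizing c = f(k) − (n+δ)·k gives f'(k) = n+δ, i.e. 0.26·k^(0.26−1) = 0.083, so k_gold = (0.26/0.083)^(1/0.74) ≈ 4.6787.

k_gold ≈ 4.68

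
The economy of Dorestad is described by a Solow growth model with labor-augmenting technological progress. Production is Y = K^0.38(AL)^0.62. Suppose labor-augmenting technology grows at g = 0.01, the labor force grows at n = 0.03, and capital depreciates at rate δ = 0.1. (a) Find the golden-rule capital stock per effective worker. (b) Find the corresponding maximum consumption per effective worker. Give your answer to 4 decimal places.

(a) k_gold ≈ 5.0055; (b) c_gold ≈ 1.1434

The effective depreciation rate is n + g + δ = 0.03 + 0.01 + 0.1 = 0.14.
Setting f'(k) = n+g+δ gives 0.38·k^(0.38−1) = 0.14, hence k_gold = (0.38/0.14)^(1/0.62) ≈ 5.0055.
y_gold = 5.0055^0.38 ≈ 1.8441; c_gold = y_gold − 0.14·k_gold ≈ 1.1434.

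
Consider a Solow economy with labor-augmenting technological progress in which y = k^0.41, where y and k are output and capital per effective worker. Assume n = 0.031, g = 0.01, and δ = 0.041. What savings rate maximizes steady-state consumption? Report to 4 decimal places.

s_gold = 0.4100

n + g + δ = 0.031 + 0.01 + 0.041 = 0.082.
At the golden rule MPK = n+g+δ, and in any Cobb-Douglas steady state s = (n+g+δ)·k/y = MPK·k/y = capital's share 0.41.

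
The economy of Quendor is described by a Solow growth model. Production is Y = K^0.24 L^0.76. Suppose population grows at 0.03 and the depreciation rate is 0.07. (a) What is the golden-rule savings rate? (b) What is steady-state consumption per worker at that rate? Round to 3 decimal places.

n + δ = 0.03 + 0.07 = 0.1.
For Cobb-Douglas, s_gold equals capital's share: s_gold = 0.24.
Setting f'(k) = n+δ gives 0.24·k^(0.24−1) = 0.1, hence k_gold = (0.24/0.1)^(1/0.76) ≈ 3.1643.
y_gold = 3.1643^0.24 ≈ 1.3185; c_gold = (1−0.24)·y_gold ≈ 1.0020.

(a) s_gold = 0.240; (b) c_gold ≈ 1.002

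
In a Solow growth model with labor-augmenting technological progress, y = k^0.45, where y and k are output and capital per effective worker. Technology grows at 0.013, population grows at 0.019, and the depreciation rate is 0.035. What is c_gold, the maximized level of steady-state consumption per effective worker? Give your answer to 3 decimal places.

c_gold ≈ 2.613

Break-even investment rate: n + g + δ = 0.019 + 0.013 + 0.035 = 0.067.
Setting f'(k) = n+g+δ gives 0.45·k^(0.45−1) = 0.067, hence k_gold = (0.45/0.067)^(1/0.55) ≈ 31.9071.
y_gold = 31.9071^0.45 ≈ 4.7506.
c_gold = y_gold − (n+g+δ)·k_gold = 4.7506 − 0.067·31.9071 ≈ 2.6128.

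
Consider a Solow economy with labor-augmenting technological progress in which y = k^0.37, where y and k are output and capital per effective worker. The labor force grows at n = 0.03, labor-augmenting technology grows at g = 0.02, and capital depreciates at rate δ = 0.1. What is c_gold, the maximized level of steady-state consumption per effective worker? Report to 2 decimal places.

c_gold ≈ 1.07

Break-even investment rate: n + g + δ = 0.03 + 0.02 + 0.1 = 0.15.
Maximizing c = f(k) − (n+g+δ)·k gives f'(k) = n+g+δ, i.e. 0.37·k^(0.37−1) = 0.15, so k_gold = (0.37/0.15)^(1/0.63) ≈ 4.1918.
y_gold = 4.1918^0.37 ≈ 1.6994.
c_gold = y_gold − (n+g+δ)·k_gold = 1.6994 − 0.15·4.1918 ≈ 1.0706.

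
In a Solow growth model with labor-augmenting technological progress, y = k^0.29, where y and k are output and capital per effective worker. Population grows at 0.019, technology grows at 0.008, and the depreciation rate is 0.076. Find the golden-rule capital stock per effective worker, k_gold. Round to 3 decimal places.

n + g + δ = 0.019 + 0.008 + 0.076 = 0.103.
Setting f'(k) = n+g+δ gives 0.29·k^(0.29−1) = 0.103, hence k_gold = (0.29/0.103)^(1/0.71) ≈ 4.2972.

k_gold ≈ 4.297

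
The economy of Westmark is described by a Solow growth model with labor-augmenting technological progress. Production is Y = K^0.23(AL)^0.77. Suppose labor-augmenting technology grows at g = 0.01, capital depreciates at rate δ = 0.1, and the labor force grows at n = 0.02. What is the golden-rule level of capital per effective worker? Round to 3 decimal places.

k_gold ≈ 2.098

n + g + δ = 0.02 + 0.01 + 0.1 = 0.13.
At the golden rule the marginal product of capital equals n+g+δ: 0.23·k^(0.23−1) = 0.13. Solving, k_gold = (0.23/0.13)^(1/0.77) ≈ 2.0980.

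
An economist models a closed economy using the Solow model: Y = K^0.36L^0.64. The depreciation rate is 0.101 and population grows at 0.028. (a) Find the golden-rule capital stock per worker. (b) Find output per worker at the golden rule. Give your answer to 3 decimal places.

(a) k_gold ≈ 4.971; (b) y_gold ≈ 1.781

Capital per worker breaks even when investment replaces (n + δ)·k; here n + δ = 0.129.
Setting f'(k) = n+δ gives 0.36·k^(0.36−1) = 0.129, hence k_gold = (0.36/0.129)^(1/0.64) ≈ 4.9708.
y_gold = 4.9708^0.36 ≈ 1.7812.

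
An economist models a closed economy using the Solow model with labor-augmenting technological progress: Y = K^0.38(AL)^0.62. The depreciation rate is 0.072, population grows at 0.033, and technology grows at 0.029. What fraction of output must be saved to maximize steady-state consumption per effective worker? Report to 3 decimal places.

s_gold = 0.380

n + g + δ = 0.033 + 0.029 + 0.072 = 0.134.
At the golden rule MPK = n+g+δ, and in any Cobb-Douglas steady state s = (n+g+δ)·k/y = MPK·k/y = capital's share 0.38.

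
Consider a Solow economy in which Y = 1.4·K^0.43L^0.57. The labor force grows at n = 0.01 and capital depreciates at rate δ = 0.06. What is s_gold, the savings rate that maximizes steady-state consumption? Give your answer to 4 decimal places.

s_gold = 0.4300

The effective depreciation rate is n + δ = 0.01 + 0.06 = 0.07.
At the golden rule MPK = n+δ, and in any Cobb-Douglas steady state s = (n+δ)·k/y = MPK·k/y = capital's share 0.43.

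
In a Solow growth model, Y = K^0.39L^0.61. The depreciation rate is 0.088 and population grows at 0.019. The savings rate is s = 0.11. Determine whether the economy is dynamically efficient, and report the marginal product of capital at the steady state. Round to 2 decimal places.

n + δ = 0.019 + 0.088 = 0.107.
Steady-state k*: s·k^0.39 = 0.107·k gives k* = (0.11/0.107)^(1/0.61) ≈ 1.0464.
MPK = 0.39·1.0464^(-0.61) ≈ 0.3794.
MPK > n+δ = 0.107, so the economy is dynamically efficient (under-saving).

dynamically efficient; MPK ≈ 0.38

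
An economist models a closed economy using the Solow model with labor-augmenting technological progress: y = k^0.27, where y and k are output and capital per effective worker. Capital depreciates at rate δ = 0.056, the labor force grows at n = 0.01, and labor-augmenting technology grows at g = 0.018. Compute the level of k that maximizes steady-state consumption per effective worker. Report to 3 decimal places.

n + g + δ = 0.01 + 0.018 + 0.056 = 0.084.
Golden rule sets MPK = n+g+δ: 0.27·k^(0.27−1) = 0.084, so k_gold = (0.27/0.084)^(1/0.73) ≈ 4.9504.

k_gold ≈ 4.950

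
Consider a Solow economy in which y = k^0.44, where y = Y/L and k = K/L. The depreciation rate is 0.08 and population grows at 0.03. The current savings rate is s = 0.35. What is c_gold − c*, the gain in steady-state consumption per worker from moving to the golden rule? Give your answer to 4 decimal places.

The effective depreciation rate is n + δ = 0.03 + 0.08 = 0.11.
Current steady state (s = 0.35): k* = (0.35/0.11)^(1/0.56) ≈ 7.9001, y* = 7.9001^0.44 ≈ 2.4829, c* = (1−0.35)·2.4829 ≈ 1.6139.
Golden rule sets MPK = n+δ: 0.44·k^(0.44−1) = 0.11, so k_gold = (0.44/0.11)^(1/0.56) ≈ 11.8880.
y_gold = 11.8880^0.44 ≈ 2.9720, c_gold = y_gold − 0.11·k_gold ≈ 1.6643.
Gain: Δc = 1.6643 − 1.6139 ≈ 0.0504.

Δc ≈ 0.0504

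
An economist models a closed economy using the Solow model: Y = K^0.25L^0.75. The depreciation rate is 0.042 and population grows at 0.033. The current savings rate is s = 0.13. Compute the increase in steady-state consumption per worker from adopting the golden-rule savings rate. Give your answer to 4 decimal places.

n + δ = 0.033 + 0.042 = 0.075.
Current steady state (s = 0.13): k* = (0.13/0.075)^(1/0.75) ≈ 2.0821, y* = 2.0821^0.25 ≈ 1.2012, c* = (1−0.13)·1.2012 ≈ 1.0451.
Golden rule sets MPK = n+δ: 0.25·k^(0.25−1) = 0.075, so k_gold = (0.25/0.075)^(1/0.75) ≈ 4.9793.
y_gold = 4.9793^0.25 ≈ 1.4938, c_gold = y_gold − 0.075·k_gold ≈ 1.1204.
Gain: Δc = 1.1204 − 1.0451 ≈ 0.0753.

Δc ≈ 0.0753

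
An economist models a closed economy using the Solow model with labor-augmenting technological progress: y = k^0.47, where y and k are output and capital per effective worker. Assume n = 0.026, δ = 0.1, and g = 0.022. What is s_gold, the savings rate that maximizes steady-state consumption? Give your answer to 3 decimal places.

s_gold = 0.470

The effective depreciation rate is n + g + δ = 0.026 + 0.022 + 0.1 = 0.148.
At the golden rule MPK = n+g+δ, and in any Cobb-Douglas steady state s = (n+g+δ)·k/y = MPK·k/y = capital's share 0.47.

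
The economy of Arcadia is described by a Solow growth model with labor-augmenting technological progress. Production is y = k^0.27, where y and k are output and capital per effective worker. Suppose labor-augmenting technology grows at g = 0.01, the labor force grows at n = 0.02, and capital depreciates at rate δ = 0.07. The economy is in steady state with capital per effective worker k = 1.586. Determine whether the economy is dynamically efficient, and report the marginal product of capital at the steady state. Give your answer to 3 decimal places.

dynamically efficient; MPK ≈ 0.193

n + g + δ = 0.02 + 0.01 + 0.07 = 0.1.
MPK = 0.27·k^(0.27−1) = 0.27·1.586^(-0.73) ≈ 0.1928.
MPK > 0.1, so the economy is dynamically efficient (under-saving).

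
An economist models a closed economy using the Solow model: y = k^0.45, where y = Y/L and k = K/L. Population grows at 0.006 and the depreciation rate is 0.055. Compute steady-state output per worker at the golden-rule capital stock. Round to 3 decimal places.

n + δ = 0.006 + 0.055 = 0.061.
Golden rule sets MPK = n+δ: 0.45·k^(0.45−1) = 0.061, so k_gold = (0.45/0.061)^(1/0.55) ≈ 37.8415.
Output: y_gold = k_gold^0.45 = 37.8415^0.45 ≈ 5.1296.

y_gold ≈ 5.130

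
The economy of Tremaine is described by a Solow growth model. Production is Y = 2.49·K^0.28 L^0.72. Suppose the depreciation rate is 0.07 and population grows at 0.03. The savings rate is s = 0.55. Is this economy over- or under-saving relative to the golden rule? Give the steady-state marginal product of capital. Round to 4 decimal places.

Capital per worker breaks even when investment replaces (n + δ)·k; here n + δ = 0.1.
Steady-state k*: s·A·k^0.28 = 0.1·k gives k* = (0.55·2.49/0.1)^(1/0.72) ≈ 37.8929.
MPK = 0.28·2.49·37.8929^(-0.72) ≈ 0.0509.
MPK < n+δ = 0.1, so the economy is dynamically inefficient (over-saving).

over-saving; MPK ≈ 0.0509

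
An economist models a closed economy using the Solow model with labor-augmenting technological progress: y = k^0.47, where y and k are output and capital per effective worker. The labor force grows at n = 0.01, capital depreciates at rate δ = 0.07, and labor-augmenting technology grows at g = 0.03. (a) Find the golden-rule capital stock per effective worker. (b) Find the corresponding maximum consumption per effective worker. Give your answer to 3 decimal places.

(a) k_gold ≈ 15.489; (b) c_gold ≈ 1.921

Capital per effective worker breaks even when investment replaces (n + g + δ)·k; here n + g + δ = 0.11.
Maximizing c = f(k) − (n+g+δ)·k gives f'(k) = n+g+δ, i.e. 0.47·k^(0.47−1) = 0.11, so k_gold = (0.47/0.11)^(1/0.53) ≈ 15.4885.
y_gold = 15.4885^0.47 ≈ 3.6250; c_gold = y_gold − 0.11·k_gold ≈ 1.9212.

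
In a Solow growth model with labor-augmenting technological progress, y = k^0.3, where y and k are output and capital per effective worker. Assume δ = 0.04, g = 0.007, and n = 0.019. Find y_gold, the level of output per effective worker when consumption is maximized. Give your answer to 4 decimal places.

The effective depreciation rate is n + g + δ = 0.019 + 0.007 + 0.04 = 0.066.
At the golden rule the marginal product of capital equals n+g+δ: 0.3·k^(0.3−1) = 0.066. Solving, k_gold = (0.3/0.066)^(1/0.7) ≈ 8.6975.
Output: y_gold = k_gold^0.3 = 8.6975^0.3 ≈ 1.9135.

y_gold ≈ 1.9135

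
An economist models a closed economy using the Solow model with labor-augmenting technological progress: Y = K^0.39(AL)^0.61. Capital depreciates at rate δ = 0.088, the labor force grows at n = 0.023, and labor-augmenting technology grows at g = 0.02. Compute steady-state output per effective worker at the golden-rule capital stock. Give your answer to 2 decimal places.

y_gold ≈ 2.01

n + g + δ = 0.023 + 0.02 + 0.088 = 0.131.
Golden rule sets MPK = n+g+δ: 0.39·k^(0.39−1) = 0.131, so k_gold = (0.39/0.131)^(1/0.61) ≈ 5.9801.
Output: y_gold = k_gold^0.39 = 5.9801^0.39 ≈ 2.0087.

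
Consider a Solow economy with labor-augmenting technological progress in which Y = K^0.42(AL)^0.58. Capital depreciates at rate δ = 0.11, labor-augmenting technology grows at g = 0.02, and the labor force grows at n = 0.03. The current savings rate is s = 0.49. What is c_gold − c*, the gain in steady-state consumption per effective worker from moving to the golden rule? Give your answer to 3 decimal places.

Capital per effective worker breaks even when investment replaces (n + g + δ)·k; here n + g + δ = 0.16.
Current steady state (s = 0.49): k* = (0.49/0.16)^(1/0.58) ≈ 6.8875, y* = 6.8875^0.42 ≈ 2.2490, c* = (1−0.49)·2.2490 ≈ 1.1470.
At the golden rule the marginal product of capital equals n+g+δ: 0.42·k^(0.42−1) = 0.16. Solving, k_gold = (0.42/0.16)^(1/0.58) ≈ 5.2800.
y_gold = 5.2800^0.42 ≈ 2.0114, c_gold = y_gold − 0.16·k_gold ≈ 1.1666.
Gain: Δc = 1.1666 − 1.1470 ≈ 0.0197.

Δc ≈ 0.020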